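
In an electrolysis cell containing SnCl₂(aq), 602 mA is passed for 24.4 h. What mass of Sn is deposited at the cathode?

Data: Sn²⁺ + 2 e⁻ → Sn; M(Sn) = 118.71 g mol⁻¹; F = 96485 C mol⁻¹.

Q = I·t = 0.6020 A × 87840 s = 52880 C.
n(e⁻) = Q/F = 52880 / 96485 = 0.5481 mol.
Sn²⁺ + 2 e⁻ → Sn, so n(Sn) = n(e⁻)/2 = 0.2740 mol.
m = n·M = 0.2740 × 118.71 = 32.5 g.

32.5 g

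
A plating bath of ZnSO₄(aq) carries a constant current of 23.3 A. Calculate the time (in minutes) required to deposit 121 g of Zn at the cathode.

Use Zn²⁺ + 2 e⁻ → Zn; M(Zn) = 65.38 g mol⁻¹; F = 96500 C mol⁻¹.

255 min

n(Zn) = m/M = 121 / 65.38 = 1.851 mol.
Each Zn atom requires 2 electrons, so n(e⁻) = 2 × 1.851 = 3.701 mol.
Q = n(e⁻)·F = 3.701 × 96500 = 357200 C.
t = Q/I = 357200 / 23.30 A = 15330 s = 255 min.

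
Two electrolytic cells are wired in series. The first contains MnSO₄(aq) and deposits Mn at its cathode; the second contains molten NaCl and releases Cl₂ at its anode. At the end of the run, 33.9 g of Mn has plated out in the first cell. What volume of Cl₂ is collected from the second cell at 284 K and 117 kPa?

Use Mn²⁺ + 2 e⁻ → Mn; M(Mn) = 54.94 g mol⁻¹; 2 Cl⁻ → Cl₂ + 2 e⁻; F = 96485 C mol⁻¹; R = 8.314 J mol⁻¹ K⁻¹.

n(Mn) = 33.9 / 54.94 = 0.6170 mol, so n(e⁻) = 2 × 0.6170 = 1.234 mol.
The cells are in series, so the same 1.234 mol of electrons passes through the second cell.
2 Cl⁻ → Cl₂ + 2 e⁻ — 2 mol e⁻ per mol Cl₂, so n(Cl₂) = 1.234/2 = 0.6170 mol.
V = nRT/P = (0.6170 × 8.314 × 284) / (117 × 10³) = 0.0125 m³ = 12.5 L.

12.5 L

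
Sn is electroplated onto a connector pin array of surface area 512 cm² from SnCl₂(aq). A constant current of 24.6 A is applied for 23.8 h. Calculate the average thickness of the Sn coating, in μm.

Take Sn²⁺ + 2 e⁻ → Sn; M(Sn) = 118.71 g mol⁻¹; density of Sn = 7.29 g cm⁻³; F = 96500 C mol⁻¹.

Q = I·t = 24.60 × 85680 = 2108000 C; n(e⁻) = 21.84 mol.
n(Sn) = n(e⁻)/2 = 10.92 mol, so m = 10.92 × 118.71 = 1296 g.
Volume = m/ρ = 1296 / 7.29 = 177.8 cm³.
Thickness = V/A = 177.8 / 512 = 0.347 cm = 3470 μm.

3470 μm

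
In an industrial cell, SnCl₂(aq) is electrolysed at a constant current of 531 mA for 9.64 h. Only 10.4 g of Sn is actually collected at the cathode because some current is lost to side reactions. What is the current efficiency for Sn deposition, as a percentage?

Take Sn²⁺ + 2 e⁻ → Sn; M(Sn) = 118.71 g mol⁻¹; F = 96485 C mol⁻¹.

91.7 %

Q = I·t = 0.5310 × 34704 = 18430 C; n(e⁻) = 18430/96485 = 0.1910 mol.
Theoretical n(Sn) = n(e⁻)/2 = 0.09550 mol, i.e. m_theo = 0.09550 × 118.71 = 11.34 g.
Efficiency = m_actual / m_theo = 10.4 / 11.34 = 91.7 %.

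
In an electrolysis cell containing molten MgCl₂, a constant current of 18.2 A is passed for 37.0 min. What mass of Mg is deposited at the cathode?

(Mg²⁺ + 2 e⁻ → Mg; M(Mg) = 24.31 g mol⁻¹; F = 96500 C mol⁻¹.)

Q = I·t = 18.20 A × 2220.0 s = 40400 C.
n(e⁻) = Q/F = 40400 / 96500 = 0.4187 mol.
Mg²⁺ + 2 e⁻ → Mg, so n(Mg) = n(e⁻)/2 = 0.2093 mol.
m = n·M = 0.2093 × 24.31 = 5.09 g.

5.09 g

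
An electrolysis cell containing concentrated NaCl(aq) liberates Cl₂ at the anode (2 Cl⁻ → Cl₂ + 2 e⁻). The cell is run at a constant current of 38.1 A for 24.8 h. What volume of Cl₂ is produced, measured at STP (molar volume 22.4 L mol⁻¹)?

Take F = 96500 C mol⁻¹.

395 L

Q = I·t = 38.10 A × 89280 s = 3402000 C.
n(e⁻) = Q/F = 3402000 / 96500 = 35.25 mol.
2 electrons are transferred per Cl₂ molecule, so n(Cl₂) = 35.25 / 2 = 17.62 mol.
V = n × V_m = 17.62 × 22.4 = 395 L.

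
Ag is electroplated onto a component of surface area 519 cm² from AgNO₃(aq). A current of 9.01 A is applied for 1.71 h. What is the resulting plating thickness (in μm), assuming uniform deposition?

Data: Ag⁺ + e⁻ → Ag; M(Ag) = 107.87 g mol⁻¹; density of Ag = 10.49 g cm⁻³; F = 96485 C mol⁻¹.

114 μm

Q = I·t = 9.010 × 6156.0 = 55470 C; n(e⁻) = 0.5749 mol.
n(Ag) = n(e⁻)/1 = 0.5749 mol, so m = 0.5749 × 107.87 = 62.01 g.
Volume = m/ρ = 62.01 / 10.49 = 5.911 cm³.
Thickness = V/A = 5.911 / 519 = 0.0114 cm = 114 μm.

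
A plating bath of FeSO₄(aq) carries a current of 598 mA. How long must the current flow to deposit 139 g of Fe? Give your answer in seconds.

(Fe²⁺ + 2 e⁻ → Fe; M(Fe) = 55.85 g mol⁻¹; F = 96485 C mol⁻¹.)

n(Fe) = m/M = 139 / 55.85 = 2.489 mol.
Each Fe atom requires 2 electrons, so n(e⁻) = 2 × 2.489 = 4.978 mol.
Q = n(e⁻)·F = 4.978 × 96485 = 480300 C.
t = Q/I = 480300 / 0.5980 A = 803100 s.

8.03 × 10⁵ s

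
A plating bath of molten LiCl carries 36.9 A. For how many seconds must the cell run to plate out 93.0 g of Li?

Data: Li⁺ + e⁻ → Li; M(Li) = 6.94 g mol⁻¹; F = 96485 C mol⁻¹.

35000 s

n(Li) = m/M = 93.0 / 6.94 = 13.40 mol.
Each Li atom requires 1 electron, so n(e⁻) = 1 × 13.40 = 13.40 mol.
Q = n(e⁻)·F = 13.40 × 96485 = 1293000 C.
t = Q/I = 1293000 / 36.90 A = 35040 s.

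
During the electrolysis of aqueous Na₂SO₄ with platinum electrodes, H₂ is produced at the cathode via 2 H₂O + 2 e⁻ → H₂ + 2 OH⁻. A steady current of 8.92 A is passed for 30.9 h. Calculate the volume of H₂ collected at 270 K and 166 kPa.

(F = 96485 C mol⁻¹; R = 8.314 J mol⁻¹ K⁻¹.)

69.5 L

Q = I·t = 8.920 A × 111240 s = 992300 C.
n(e⁻) = Q/F = 992300 / 96485 = 10.28 mol.
2 electrons are transferred per H₂ molecule, so n(H₂) = 10.28 / 2 = 5.142 mol.
V = nRT/P = (5.142 × 8.314 × 270) / (166 × 10³ Pa) = 0.0695 m³ = 69.5 L.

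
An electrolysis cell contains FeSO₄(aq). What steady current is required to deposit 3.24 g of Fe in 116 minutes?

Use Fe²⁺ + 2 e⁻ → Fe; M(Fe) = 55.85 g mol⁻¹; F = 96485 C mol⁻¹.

n(Fe) = 3.24 / 55.85 = 0.05801 mol.
n(e⁻) = 2 × 0.05801 = 0.1160 mol.
Q = n(e⁻)·F = 0.1160 × 96485 = 11190 C.
I = Q/t = 11190 / 6960.0 s = 1.61 A.

1.61 A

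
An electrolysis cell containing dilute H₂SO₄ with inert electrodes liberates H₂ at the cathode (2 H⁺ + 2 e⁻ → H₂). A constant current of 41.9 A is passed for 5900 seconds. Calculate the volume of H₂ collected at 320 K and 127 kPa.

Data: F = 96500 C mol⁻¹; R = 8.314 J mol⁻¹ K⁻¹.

26.8 L

Q = I·t = 41.90 A × 5900.0 s = 247200 C.
n(e⁻) = Q/F = 247200 / 96500 = 2.562 mol.
2 electrons are transferred per H₂ molecule, so n(H₂) = 2.562 / 2 = 1.281 mol.
V = nRT/P = (1.281 × 8.314 × 320) / (127 × 10³ Pa) = 0.0268 m³ = 26.8 L.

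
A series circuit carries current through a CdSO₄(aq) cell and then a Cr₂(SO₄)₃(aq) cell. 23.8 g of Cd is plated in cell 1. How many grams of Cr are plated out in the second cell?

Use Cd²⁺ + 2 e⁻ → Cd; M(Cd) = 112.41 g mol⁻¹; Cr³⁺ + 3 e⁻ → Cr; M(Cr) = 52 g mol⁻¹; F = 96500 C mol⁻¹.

7.34 g

n(Cd) = 23.8 / 112.41 = 0.2117 mol.
Since Cd²⁺ + 2 e⁻ → Cd, n(e⁻) passed = 2 × 0.2117 = 0.4234 mol.
Cells in series carry the same charge, so the same 0.4234 mol of electrons passes through cell 2.
Cr³⁺ + 3 e⁻ → Cr, so n(Cr) = 0.4234 / 3 = 0.1411 mol.
m(Cr) = 0.1411 × 52 = 7.34 g.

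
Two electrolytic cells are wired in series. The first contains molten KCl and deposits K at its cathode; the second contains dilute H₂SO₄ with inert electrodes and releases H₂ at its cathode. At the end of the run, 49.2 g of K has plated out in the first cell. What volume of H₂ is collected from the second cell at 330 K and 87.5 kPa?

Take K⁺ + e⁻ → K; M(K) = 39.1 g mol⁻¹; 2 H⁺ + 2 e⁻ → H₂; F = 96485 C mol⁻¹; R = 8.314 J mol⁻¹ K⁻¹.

n(K) = 49.2 / 39.1 = 1.258 mol, so n(e⁻) = 1 × 1.258 = 1.258 mol.
The cells are in series, so the same 1.258 mol of electrons passes through the second cell.
2 H⁺ + 2 e⁻ → H₂ — 2 mol e⁻ per mol H₂, so n(H₂) = 1.258/2 = 0.6292 mol.
V = nRT/P = (0.6292 × 8.314 × 330) / (87.5 × 10³) = 0.0197 m³ = 19.7 L.

19.7 L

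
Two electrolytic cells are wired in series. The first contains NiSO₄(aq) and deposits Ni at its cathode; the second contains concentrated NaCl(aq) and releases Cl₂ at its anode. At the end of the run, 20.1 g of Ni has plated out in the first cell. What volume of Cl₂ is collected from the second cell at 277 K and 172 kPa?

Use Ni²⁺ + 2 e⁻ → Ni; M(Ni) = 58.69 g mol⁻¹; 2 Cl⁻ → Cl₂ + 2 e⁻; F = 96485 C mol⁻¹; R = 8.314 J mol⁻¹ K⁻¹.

n(Ni) = 20.1 / 58.69 = 0.3425 mol, so n(e⁻) = 2 × 0.3425 = 0.6850 mol.
The cells are in series, so the same 0.6850 mol of electrons passes through the second cell.
2 Cl⁻ → Cl₂ + 2 e⁻ — 2 mol e⁻ per mol Cl₂, so n(Cl₂) = 0.6850/2 = 0.3425 mol.
V = nRT/P = (0.3425 × 8.314 × 277) / (172 × 10³) = 0.00459 m³ = 4.59 L.

4.59 L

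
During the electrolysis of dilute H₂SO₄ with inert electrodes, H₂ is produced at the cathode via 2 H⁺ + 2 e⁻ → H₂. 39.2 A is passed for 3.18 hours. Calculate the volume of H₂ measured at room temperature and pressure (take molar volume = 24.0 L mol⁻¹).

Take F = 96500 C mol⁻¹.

55.8 L

Q = I·t = 39.20 A × 11448 s = 448800 C.
n(e⁻) = Q/F = 448800 / 96500 = 4.650 mol.
2 electrons are transferred per H₂ molecule, so n(H₂) = 4.650 / 2 = 2.325 mol.
V = n × V_m = 2.325 × 24.0 = 55.8 L.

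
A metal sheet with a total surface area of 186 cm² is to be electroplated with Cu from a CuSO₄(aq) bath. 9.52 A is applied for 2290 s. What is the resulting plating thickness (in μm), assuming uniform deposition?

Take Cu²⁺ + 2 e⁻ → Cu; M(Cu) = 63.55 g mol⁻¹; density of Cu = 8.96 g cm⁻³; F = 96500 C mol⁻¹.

43.1 μm

Q = I·t = 9.520 × 2290.0 = 21800 C; n(e⁻) = 0.2259 mol.
n(Cu) = n(e⁻)/2 = 0.1130 mol, so m = 0.1130 × 63.55 = 7.178 g.
Volume = m/ρ = 7.178 / 8.96 = 0.8012 cm³.
Thickness = V/A = 0.8012 / 186 = 0.00431 cm = 43.1 μm.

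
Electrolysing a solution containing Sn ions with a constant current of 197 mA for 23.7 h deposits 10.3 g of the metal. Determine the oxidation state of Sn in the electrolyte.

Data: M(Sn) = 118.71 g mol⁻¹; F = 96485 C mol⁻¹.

+2

Q = I·t = 0.1970 A × 85320 s = 16810 C, so n(e⁻) = 16810/96485 = 0.1742 mol.
n(Sn) deposited = 10.3 / 118.71 = 0.08677 mol.
Electrons per atom = n(e⁻)/n(Sn) = 0.1742 / 0.08677 = 2.01 ≈ 2, so the ion is Sn²⁺.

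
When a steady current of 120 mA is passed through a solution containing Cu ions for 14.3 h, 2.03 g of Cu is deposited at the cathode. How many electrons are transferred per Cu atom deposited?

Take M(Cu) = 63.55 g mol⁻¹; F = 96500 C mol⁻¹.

Q = I·t = 0.1200 A × 51480 s = 6178 C, so n(e⁻) = 6178/96500 = 0.06402 mol.
n(Cu) deposited = 2.03 / 63.55 = 0.03194 mol.
Electrons per atom = n(e⁻)/n(Cu) = 0.06402 / 0.03194 = 2.00 ≈ 2, so the ion is Cu²⁺.

2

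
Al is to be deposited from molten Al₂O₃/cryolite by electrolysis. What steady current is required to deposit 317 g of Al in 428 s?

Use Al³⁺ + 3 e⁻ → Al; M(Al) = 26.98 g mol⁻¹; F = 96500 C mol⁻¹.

7950 A

n(Al) = 317 / 26.98 = 11.75 mol.
n(e⁻) = 3 × 11.75 = 35.25 mol.
Q = n(e⁻)·F = 35.25 × 96500 = 3401000 C.
I = Q/t = 3401000 / 428.00 s = 7950 A.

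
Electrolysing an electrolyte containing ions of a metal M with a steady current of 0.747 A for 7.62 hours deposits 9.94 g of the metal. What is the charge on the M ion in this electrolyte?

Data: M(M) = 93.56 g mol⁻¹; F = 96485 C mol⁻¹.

+2

Q = I·t = 0.7470 A × 27432 s = 20490 C, so n(e⁻) = 20490/96485 = 0.2124 mol.
n(M) deposited = 9.94 / 93.56 = 0.1062 mol.
Electrons per atom = n(e⁻)/n(M) = 0.2124 / 0.1062 = 2.00 ≈ 2, so the ion is M²⁺.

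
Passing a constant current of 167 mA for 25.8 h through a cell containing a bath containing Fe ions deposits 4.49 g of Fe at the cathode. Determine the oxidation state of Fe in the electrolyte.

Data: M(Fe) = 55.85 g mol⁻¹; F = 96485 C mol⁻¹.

Q = I·t = 0.1670 A × 92880 s = 15510 C, so n(e⁻) = 15510/96485 = 0.1608 mol.
n(Fe) deposited = 4.49 / 55.85 = 0.08039 mol.
Electrons per atom = n(e⁻)/n(Fe) = 0.1608 / 0.08039 = 2.00 ≈ 2, so the ion is Fe²⁺.

+2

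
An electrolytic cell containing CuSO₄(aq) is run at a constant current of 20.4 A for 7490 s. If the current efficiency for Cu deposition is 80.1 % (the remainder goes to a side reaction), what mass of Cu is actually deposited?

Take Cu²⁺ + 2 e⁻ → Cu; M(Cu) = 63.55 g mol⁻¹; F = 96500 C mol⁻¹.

Q = I·t = 20.40 × 7490.0 = 152800 C.
n(e⁻) = 152800/96500 = 1.583 mol; theoretically n(Cu) = 1.583/2 = 0.7917 mol, m_theo = 50.31 g.
At 80.1 % efficiency, m_actual = 0.801 × 50.31 = 40.3 g.

40.3 g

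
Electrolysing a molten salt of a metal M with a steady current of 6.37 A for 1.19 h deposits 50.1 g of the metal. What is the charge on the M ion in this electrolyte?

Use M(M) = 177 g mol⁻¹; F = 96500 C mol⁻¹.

Q = I·t = 6.370 A × 4284.0 s = 27290 C, so n(e⁻) = 27290/96500 = 0.2828 mol.
n(M) deposited = 50.1 / 177 = 0.2831 mol.
Electrons per atom = n(e⁻)/n(M) = 0.2828 / 0.2831 = 0.999 ≈ 1, so the ion is M⁺.

+1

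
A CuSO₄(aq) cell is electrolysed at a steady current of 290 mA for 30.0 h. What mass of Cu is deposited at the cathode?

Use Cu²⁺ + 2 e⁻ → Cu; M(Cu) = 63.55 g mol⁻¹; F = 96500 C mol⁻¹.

10.3 g

Q = I·t = 0.2900 A × 108000 s = 31320 C.
n(e⁻) = Q/F = 31320 / 96500 = 0.3246 mol.
Cu²⁺ + 2 e⁻ → Cu, so n(Cu) = n(e⁻)/2 = 0.1623 mol.
m = n·M = 0.1623 × 63.55 = 10.3 g.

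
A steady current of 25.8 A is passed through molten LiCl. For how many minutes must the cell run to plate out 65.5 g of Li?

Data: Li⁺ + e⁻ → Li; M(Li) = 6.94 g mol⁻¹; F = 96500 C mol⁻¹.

n(Li) = m/M = 65.5 / 6.94 = 9.438 mol.
Each Li atom requires 1 electron, so n(e⁻) = 1 × 9.438 = 9.438 mol.
Q = n(e⁻)·F = 9.438 × 96500 = 910800 C.
t = Q/I = 910800 / 25.80 A = 35300 s = 588 min.

588 min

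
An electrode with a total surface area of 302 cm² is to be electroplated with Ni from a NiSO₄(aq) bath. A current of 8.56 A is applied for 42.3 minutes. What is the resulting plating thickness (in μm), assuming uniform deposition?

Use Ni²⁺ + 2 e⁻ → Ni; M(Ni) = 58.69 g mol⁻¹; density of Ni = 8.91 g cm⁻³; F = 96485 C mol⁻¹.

Q = I·t = 8.560 × 2538.0 = 21730 C; n(e⁻) = 0.2252 mol.
n(Ni) = n(e⁻)/2 = 0.1126 mol, so m = 0.1126 × 58.69 = 6.608 g.
Volume = m/ρ = 6.608 / 8.91 = 0.7416 cm³.
Thickness = V/A = 0.7416 / 302 = 0.00246 cm = 24.6 μm.

24.6 μm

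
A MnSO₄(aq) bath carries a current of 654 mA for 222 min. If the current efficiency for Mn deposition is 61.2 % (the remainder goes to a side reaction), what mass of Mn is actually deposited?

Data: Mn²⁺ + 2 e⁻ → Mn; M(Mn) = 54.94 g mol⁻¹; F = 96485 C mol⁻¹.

1.52 g

Q = I·t = 0.6540 × 13320 = 8711 C.
n(e⁻) = 8711/96485 = 0.09029 mol; theoretically n(Mn) = 0.09029/2 = 0.04514 mol, m_theo = 2.480 g.
At 61.2 % efficiency, m_actual = 0.612 × 2.480 = 1.52 g.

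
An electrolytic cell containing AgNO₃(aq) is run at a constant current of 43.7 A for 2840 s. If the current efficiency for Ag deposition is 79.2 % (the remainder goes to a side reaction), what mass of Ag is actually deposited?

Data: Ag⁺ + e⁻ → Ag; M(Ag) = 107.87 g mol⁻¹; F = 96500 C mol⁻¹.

Q = I·t = 43.70 × 2840.0 = 124100 C.
n(e⁻) = 124100/96500 = 1.286 mol; theoretically n(Ag) = 1.286/1 = 1.286 mol, m_theo = 138.7 g.
At 79.2 % efficiency, m_actual = 0.792 × 138.7 = 110 g.

110 g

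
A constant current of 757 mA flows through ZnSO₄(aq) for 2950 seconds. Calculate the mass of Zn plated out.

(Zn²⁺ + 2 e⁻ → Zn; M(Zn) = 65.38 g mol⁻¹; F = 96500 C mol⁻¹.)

Q = I·t = 0.7570 A × 2950.0 s = 2233 C.
n(e⁻) = Q/F = 2233 / 96500 = 0.02314 mol.
Zn²⁺ + 2 e⁻ → Zn, so n(Zn) = n(e⁻)/2 = 0.01157 mol.
m = n·M = 0.01157 × 65.38 = 0.756 g.

0.756 g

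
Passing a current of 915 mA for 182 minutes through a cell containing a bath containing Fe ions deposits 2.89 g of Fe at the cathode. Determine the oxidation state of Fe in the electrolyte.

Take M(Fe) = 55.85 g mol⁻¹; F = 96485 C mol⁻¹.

Q = I·t = 0.9150 A × 10920 s = 9992 C, so n(e⁻) = 9992/96485 = 0.1036 mol.
n(Fe) deposited = 2.89 / 55.85 = 0.05175 mol.
Electrons per atom = n(e⁻)/n(Fe) = 0.1036 / 0.05175 = 2.00 ≈ 2, so the ion is Fe²⁺.

+2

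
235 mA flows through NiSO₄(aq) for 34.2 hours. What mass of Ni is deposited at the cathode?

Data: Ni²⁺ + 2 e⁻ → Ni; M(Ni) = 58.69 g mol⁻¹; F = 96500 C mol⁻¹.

8.80 g

Q = I·t = 0.2350 A × 123120 s = 28930 C.
n(e⁻) = Q/F = 28930 / 96500 = 0.2998 mol.
Ni²⁺ + 2 e⁻ → Ni, so n(Ni) = n(e⁻)/2 = 0.1499 mol.
m = n·M = 0.1499 × 58.69 = 8.80 g.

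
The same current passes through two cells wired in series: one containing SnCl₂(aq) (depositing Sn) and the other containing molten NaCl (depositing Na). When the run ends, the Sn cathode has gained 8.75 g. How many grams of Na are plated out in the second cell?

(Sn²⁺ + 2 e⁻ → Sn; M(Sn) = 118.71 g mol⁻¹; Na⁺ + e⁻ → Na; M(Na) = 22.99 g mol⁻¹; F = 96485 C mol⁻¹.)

3.39 g

n(Sn) = 8.75 / 118.71 = 0.07371 mol.
Since Sn²⁺ + 2 e⁻ → Sn, n(e⁻) passed = 2 × 0.07371 = 0.1474 mol.
Cells in series carry the same charge, so the same 0.1474 mol of electrons passes through cell 2.
Na⁺ + e⁻ → Na, so n(Na) = 0.1474 / 1 = 0.1474 mol.
m(Na) = 0.1474 × 22.99 = 3.39 g.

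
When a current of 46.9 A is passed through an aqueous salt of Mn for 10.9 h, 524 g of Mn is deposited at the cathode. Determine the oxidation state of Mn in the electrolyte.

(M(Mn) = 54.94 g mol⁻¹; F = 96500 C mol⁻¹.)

+2

Q = I·t = 46.90 A × 39240 s = 1840000 C, so n(e⁻) = 1840000/96500 = 19.07 mol.
n(Mn) deposited = 524 / 54.94 = 9.538 mol.
Electrons per atom = n(e⁻)/n(Mn) = 19.07 / 9.538 = 2.00 ≈ 2, so the ion is Mn²⁺.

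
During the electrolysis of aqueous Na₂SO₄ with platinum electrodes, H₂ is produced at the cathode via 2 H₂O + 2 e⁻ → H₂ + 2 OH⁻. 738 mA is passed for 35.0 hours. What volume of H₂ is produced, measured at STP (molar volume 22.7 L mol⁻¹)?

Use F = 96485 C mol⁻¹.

10.9 L

Q = I·t = 0.7380 A × 126000 s = 92990 C.
n(e⁻) = Q/F = 92990 / 96485 = 0.9638 mol.
2 electrons are transferred per H₂ molecule, so n(H₂) = 0.9638 / 2 = 0.4819 mol.
V = n × V_m = 0.4819 × 22.7 = 10.9 L.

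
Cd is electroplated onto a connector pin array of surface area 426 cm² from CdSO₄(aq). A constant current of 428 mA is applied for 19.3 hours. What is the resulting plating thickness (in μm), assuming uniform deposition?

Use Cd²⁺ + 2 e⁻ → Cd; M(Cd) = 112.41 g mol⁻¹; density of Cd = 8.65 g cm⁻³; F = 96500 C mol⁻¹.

Q = I·t = 0.4280 × 69480 = 29740 C; n(e⁻) = 0.3082 mol.
n(Cd) = n(e⁻)/2 = 0.1541 mol, so m = 0.1541 × 112.41 = 17.32 g.
Volume = m/ρ = 17.32 / 8.65 = 2.002 cm³.
Thickness = V/A = 2.002 / 426 = 0.00470 cm = 47.0 μm.

47.0 μm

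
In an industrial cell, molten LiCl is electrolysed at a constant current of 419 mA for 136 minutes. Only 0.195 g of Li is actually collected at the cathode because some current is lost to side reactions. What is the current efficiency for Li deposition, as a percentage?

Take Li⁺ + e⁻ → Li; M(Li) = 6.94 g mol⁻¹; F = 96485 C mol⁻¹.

Q = I·t = 0.4190 × 8160.0 = 3419 C; n(e⁻) = 3419/96485 = 0.03544 mol.
Theoretical n(Li) = n(e⁻)/1 = 0.03544 mol, i.e. m_theo = 0.03544 × 6.94 = 0.2459 g.
Efficiency = m_actual / m_theo = 0.195 / 0.2459 = 79.3 %.

79.3 %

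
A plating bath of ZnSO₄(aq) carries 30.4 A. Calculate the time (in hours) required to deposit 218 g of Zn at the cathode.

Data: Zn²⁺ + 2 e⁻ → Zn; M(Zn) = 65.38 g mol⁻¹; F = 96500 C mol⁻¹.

5.88 h

n(Zn) = m/M = 218 / 65.38 = 3.334 mol.
Each Zn atom requires 2 electrons, so n(e⁻) = 2 × 3.334 = 6.669 mol.
Q = n(e⁻)·F = 6.669 × 96500 = 643500 C.
t = Q/I = 643500 / 30.40 A = 21170 s = 5.88 h.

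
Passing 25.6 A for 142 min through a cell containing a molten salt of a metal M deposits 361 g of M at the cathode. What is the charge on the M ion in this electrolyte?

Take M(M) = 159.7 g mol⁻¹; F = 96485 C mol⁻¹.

Q = I·t = 25.60 A × 8520.0 s = 218100 C, so n(e⁻) = 218100/96485 = 2.261 mol.
n(M) deposited = 361 / 159.7 = 2.260 mol.
Electrons per atom = n(e⁻)/n(M) = 2.261 / 2.260 = 1.00 ≈ 1, so the ion is M⁺.

+1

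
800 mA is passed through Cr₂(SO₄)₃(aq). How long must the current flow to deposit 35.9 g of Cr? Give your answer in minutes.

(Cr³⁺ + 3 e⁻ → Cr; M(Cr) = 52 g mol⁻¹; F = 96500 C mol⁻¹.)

4160 min

n(Cr) = m/M = 35.9 / 52 = 0.6904 mol.
Each Cr atom requires 3 electrons, so n(e⁻) = 3 × 0.6904 = 2.071 mol.
Q = n(e⁻)·F = 2.071 × 96500 = 199900 C.
t = Q/I = 199900 / 0.8000 A = 249800 s = 4160 min.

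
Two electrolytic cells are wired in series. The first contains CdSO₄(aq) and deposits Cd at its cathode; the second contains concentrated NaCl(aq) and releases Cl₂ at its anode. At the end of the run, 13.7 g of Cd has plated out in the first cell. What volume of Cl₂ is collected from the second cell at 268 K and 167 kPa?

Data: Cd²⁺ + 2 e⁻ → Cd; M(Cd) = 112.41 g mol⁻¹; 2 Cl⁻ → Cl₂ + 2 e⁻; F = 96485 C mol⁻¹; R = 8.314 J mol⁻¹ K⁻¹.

n(Cd) = 13.7 / 112.41 = 0.1219 mol, so n(e⁻) = 2 × 0.1219 = 0.2438 mol.
The cells are in series, so the same 0.2438 mol of electrons passes through the second cell.
2 Cl⁻ → Cl₂ + 2 e⁻ — 2 mol e⁻ per mol Cl₂, so n(Cl₂) = 0.2438/2 = 0.1219 mol.
V = nRT/P = (0.1219 × 8.314 × 268) / (167 × 10³) = 0.00163 m³ = 1.63 L.

1.63 L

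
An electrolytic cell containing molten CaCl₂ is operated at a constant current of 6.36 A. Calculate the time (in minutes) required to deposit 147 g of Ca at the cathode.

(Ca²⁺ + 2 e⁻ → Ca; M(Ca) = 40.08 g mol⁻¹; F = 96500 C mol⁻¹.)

1850 min

n(Ca) = m/M = 147 / 40.08 = 3.668 mol.
Each Ca atom requires 2 electrons, so n(e⁻) = 2 × 3.668 = 7.335 mol.
Q = n(e⁻)·F = 7.335 × 96500 = 707900 C.
t = Q/I = 707900 / 6.360 A = 111300 s = 1850 min.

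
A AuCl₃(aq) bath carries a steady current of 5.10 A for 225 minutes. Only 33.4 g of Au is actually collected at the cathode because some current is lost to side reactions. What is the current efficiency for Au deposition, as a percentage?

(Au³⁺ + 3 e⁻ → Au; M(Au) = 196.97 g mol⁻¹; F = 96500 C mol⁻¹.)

71.3 %

Q = I·t = 5.100 × 13500 = 68850 C; n(e⁻) = 68850/96500 = 0.7135 mol.
Theoretical n(Au) = n(e⁻)/3 = 0.2378 mol, i.e. m_theo = 0.2378 × 196.97 = 46.84 g.
Efficiency = m_actual / m_theo = 33.4 / 46.84 = 71.3 %.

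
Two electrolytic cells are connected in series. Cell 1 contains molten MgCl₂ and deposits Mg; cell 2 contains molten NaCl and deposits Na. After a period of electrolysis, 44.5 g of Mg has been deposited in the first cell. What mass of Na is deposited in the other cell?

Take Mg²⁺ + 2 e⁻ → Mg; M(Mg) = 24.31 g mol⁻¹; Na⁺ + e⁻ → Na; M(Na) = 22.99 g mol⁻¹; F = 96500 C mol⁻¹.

n(Mg) = 44.5 / 24.31 = 1.831 mol.
Since Mg²⁺ + 2 e⁻ → Mg, n(e⁻) passed = 2 × 1.831 = 3.661 mol.
Cells in series carry the same charge, so the same 3.661 mol of electrons passes through cell 2.
Na⁺ + e⁻ → Na, so n(Na) = 3.661 / 1 = 3.661 mol.
m(Na) = 3.661 × 22.99 = 84.2 g.

84.2 g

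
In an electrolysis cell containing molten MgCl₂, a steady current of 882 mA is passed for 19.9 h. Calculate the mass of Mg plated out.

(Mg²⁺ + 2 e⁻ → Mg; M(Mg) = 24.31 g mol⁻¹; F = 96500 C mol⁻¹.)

7.96 g

Q = I·t = 0.8820 A × 71640 s = 63190 C.
n(e⁻) = Q/F = 63190 / 96500 = 0.6548 mol.
Mg²⁺ + 2 e⁻ → Mg, so n(Mg) = n(e⁻)/2 = 0.3274 mol.
m = n·M = 0.3274 × 24.31 = 7.96 g.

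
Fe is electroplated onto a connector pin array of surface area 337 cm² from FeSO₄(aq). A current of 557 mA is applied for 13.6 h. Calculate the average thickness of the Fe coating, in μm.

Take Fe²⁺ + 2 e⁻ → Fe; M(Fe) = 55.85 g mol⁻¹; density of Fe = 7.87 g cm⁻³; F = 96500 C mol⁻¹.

Q = I·t = 0.5570 × 48960 = 27270 C; n(e⁻) = 0.2826 mol.
n(Fe) = n(e⁻)/2 = 0.1413 mol, so m = 0.1413 × 55.85 = 7.892 g.
Volume = m/ρ = 7.892 / 7.87 = 1.003 cm³.
Thickness = V/A = 1.003 / 337 = 0.00298 cm = 29.8 μm.

29.8 μm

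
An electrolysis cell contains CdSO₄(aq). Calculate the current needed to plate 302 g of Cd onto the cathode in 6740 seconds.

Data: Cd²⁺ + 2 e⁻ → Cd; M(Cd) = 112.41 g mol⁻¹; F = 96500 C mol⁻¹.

n(Cd) = 302 / 112.41 = 2.687 mol.
n(e⁻) = 2 × 2.687 = 5.373 mol.
Q = n(e⁻)·F = 5.373 × 96500 = 518500 C.
I = Q/t = 518500 / 6740.0 s = 76.9 A.

76.9 A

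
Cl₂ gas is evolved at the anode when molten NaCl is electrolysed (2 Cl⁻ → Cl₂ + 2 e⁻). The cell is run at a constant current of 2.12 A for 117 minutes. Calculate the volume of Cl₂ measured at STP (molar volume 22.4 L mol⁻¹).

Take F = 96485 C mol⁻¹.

Q = I·t = 2.120 A × 7020.0 s = 14880 C.
n(e⁻) = Q/F = 14880 / 96485 = 0.1542 mol.
2 electrons are transferred per Cl₂ molecule, so n(Cl₂) = 0.1542 / 2 = 0.07712 mol.
V = n × V_m = 0.07712 × 22.4 = 1.73 L.

1.73 L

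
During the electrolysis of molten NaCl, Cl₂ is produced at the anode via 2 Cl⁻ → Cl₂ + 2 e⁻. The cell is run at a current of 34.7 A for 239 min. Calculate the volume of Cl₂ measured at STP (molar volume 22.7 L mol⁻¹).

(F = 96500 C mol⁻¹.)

58.5 L

Q = I·t = 34.70 A × 14340 s = 497600 C.
n(e⁻) = Q/F = 497600 / 96500 = 5.156 mol.
2 electrons are transferred per Cl₂ molecule, so n(Cl₂) = 5.156 / 2 = 2.578 mol.
V = n × V_m = 2.578 × 22.7 = 58.5 L.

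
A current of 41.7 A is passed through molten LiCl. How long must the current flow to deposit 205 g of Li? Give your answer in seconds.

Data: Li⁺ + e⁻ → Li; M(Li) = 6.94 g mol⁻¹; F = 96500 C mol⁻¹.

n(Li) = m/M = 205 / 6.94 = 29.54 mol.
Each Li atom requires 1 electron, so n(e⁻) = 1 × 29.54 = 29.54 mol.
Q = n(e⁻)·F = 29.54 × 96500 = 2851000 C.
t = Q/I = 2851000 / 41.70 A = 68360 s.

68400 s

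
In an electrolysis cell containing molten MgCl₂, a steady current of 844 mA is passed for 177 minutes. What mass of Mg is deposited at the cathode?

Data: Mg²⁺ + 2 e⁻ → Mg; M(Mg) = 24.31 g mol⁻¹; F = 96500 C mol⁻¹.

1.13 g

Q = I·t = 0.8440 A × 10620 s = 8963 C.
n(e⁻) = Q/F = 8963 / 96500 = 0.09288 mol.
Mg²⁺ + 2 e⁻ → Mg, so n(Mg) = n(e⁻)/2 = 0.04644 mol.
m = n·M = 0.04644 × 24.31 = 1.13 g.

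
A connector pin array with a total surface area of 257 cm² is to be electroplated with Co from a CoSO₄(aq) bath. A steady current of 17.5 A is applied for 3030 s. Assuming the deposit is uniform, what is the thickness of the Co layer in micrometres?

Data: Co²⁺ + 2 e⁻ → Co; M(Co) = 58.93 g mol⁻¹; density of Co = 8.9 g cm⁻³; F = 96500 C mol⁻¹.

Q = I·t = 17.50 × 3030.0 = 53020 C; n(e⁻) = 0.5495 mol.
n(Co) = n(e⁻)/2 = 0.2747 mol, so m = 0.2747 × 58.93 = 16.19 g.
Volume = m/ρ = 16.19 / 8.9 = 1.819 cm³.
Thickness = V/A = 1.819 / 257 = 0.00708 cm = 70.8 μm.

70.8 μm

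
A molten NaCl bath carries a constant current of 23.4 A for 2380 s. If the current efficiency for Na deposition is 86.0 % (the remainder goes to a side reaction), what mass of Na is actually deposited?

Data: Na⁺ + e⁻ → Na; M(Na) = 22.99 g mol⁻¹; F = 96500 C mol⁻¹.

11.4 g

Q = I·t = 23.40 × 2380.0 = 55690 C.
n(e⁻) = 55690/96500 = 0.5771 mol; theoretically n(Na) = 0.5771/1 = 0.5771 mol, m_theo = 13.27 g.
At 86.0 % efficiency, m_actual = 0.860 × 13.27 = 11.4 g.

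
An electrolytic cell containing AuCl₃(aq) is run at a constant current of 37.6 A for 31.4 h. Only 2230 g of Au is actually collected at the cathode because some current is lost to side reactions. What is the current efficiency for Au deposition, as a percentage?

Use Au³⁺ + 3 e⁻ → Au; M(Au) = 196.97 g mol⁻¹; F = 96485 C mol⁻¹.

77.1 %

Q = I·t = 37.60 × 113040 = 4250000 C; n(e⁻) = 4250000/96485 = 44.05 mol.
Theoretical n(Au) = n(e⁻)/3 = 14.68 mol, i.e. m_theo = 14.68 × 196.97 = 2892 g.
Efficiency = m_actual / m_theo = 2230 / 2892 = 77.1 %.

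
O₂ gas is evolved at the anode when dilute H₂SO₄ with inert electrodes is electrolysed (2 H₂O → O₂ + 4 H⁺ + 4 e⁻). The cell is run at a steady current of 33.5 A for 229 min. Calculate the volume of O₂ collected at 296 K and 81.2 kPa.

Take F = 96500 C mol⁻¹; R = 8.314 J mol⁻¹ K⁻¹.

36.1 L

Q = I·t = 33.50 A × 13740 s = 460300 C.
n(e⁻) = Q/F = 460300 / 96500 = 4.770 mol.
4 electrons are transferred per O₂ molecule, so n(O₂) = 4.770 / 4 = 1.192 mol.
V = nRT/P = (1.192 × 8.314 × 296) / (81.2 × 10³ Pa) = 0.0361 m³ = 36.1 L.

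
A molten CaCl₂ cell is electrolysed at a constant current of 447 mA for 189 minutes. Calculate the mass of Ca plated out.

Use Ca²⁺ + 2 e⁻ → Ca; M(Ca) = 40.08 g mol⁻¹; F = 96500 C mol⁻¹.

1.05 g

Q = I·t = 0.4470 A × 11340 s = 5069 C.
n(e⁻) = Q/F = 5069 / 96500 = 0.05253 mol.
Ca²⁺ + 2 e⁻ → Ca, so n(Ca) = n(e⁻)/2 = 0.02626 mol.
m = n·M = 0.02626 × 40.08 = 1.05 g.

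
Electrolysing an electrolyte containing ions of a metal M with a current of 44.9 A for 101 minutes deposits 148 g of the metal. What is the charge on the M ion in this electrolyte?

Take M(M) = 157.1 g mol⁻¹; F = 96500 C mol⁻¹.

Q = I·t = 44.90 A × 6060.0 s = 272100 C, so n(e⁻) = 272100/96500 = 2.820 mol.
n(M) deposited = 148 / 157.1 = 0.9421 mol.
Electrons per atom = n(e⁻)/n(M) = 2.820 / 0.9421 = 2.99 ≈ 3, so the ion is M³⁺.

+3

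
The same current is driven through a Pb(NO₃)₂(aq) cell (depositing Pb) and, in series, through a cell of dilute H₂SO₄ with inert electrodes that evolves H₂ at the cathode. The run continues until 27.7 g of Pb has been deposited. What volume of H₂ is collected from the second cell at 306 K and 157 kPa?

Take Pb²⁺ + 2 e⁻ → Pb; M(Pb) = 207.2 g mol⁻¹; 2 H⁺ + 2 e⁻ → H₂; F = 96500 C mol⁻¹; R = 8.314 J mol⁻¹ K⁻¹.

2.17 L

n(Pb) = 27.7 / 207.2 = 0.1337 mol, so n(e⁻) = 2 × 0.1337 = 0.2674 mol.
The cells are in series, so the same 0.2674 mol of electrons passes through the second cell.
2 H⁺ + 2 e⁻ → H₂ — 2 mol e⁻ per mol H₂, so n(H₂) = 0.2674/2 = 0.1337 mol.
V = nRT/P = (0.1337 × 8.314 × 306) / (157 × 10³) = 0.00217 m³ = 2.17 L.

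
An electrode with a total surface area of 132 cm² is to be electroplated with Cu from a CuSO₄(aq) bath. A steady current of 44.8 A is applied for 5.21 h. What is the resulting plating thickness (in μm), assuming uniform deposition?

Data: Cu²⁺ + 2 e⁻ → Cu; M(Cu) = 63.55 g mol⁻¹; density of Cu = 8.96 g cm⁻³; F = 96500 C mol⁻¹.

Q = I·t = 44.80 × 18756 = 840300 C; n(e⁻) = 8.707 mol.
n(Cu) = n(e⁻)/2 = 4.354 mol, so m = 4.354 × 63.55 = 276.7 g.
Volume = m/ρ = 276.7 / 8.96 = 30.88 cm³.
Thickness = V/A = 30.88 / 132 = 0.234 cm = 2340 μm.

2340 μm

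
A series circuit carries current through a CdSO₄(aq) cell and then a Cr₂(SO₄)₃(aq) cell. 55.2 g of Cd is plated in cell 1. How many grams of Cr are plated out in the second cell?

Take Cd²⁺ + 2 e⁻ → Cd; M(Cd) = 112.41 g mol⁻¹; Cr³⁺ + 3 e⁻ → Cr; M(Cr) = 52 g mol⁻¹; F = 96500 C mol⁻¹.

n(Cd) = 55.2 / 112.41 = 0.4911 mol.
Since Cd²⁺ + 2 e⁻ → Cd, n(e⁻) passed = 2 × 0.4911 = 0.9821 mol.
Cells in series carry the same charge, so the same 0.9821 mol of electrons passes through cell 2.
Cr³⁺ + 3 e⁻ → Cr, so n(Cr) = 0.9821 / 3 = 0.3274 mol.
m(Cr) = 0.3274 × 52 = 17.0 g.

17.0 g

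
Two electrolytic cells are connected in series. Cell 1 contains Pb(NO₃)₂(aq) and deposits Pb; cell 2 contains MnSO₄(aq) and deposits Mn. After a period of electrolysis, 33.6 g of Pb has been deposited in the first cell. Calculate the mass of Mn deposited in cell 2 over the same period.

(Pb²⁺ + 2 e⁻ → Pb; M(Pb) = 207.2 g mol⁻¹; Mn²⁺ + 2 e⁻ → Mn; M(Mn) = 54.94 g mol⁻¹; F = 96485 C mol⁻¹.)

8.91 g

n(Pb) = 33.6 / 207.2 = 0.1622 mol.
Since Pb²⁺ + 2 e⁻ → Pb, n(e⁻) passed = 2 × 0.1622 = 0.3243 mol.
Cells in series carry the same charge, so the same 0.3243 mol of electrons passes through cell 2.
Mn²⁺ + 2 e⁻ → Mn, so n(Mn) = 0.3243 / 2 = 0.1622 mol.
m(Mn) = 0.1622 × 54.94 = 8.91 g.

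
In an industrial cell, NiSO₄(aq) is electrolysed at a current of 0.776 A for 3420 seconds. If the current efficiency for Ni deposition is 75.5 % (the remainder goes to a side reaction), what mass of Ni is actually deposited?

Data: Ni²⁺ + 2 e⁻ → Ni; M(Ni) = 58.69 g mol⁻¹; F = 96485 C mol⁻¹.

Q = I·t = 0.7760 × 3420.0 = 2654 C.
n(e⁻) = 2654/96485 = 0.02751 mol; theoretically n(Ni) = 0.02751/2 = 0.01375 mol, m_theo = 0.8072 g.
At 75.5 % efficiency, m_actual = 0.755 × 0.8072 = 0.609 g.

0.609 g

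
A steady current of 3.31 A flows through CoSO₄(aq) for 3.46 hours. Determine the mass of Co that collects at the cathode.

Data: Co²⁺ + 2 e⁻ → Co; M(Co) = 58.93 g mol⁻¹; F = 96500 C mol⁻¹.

12.6 g

Q = I·t = 3.310 A × 12456 s = 41230 C.
n(e⁻) = Q/F = 41230 / 96500 = 0.4272 mol.
Co²⁺ + 2 e⁻ → Co, so n(Co) = n(e⁻)/2 = 0.2136 mol.
m = n·M = 0.2136 × 58.93 = 12.6 g.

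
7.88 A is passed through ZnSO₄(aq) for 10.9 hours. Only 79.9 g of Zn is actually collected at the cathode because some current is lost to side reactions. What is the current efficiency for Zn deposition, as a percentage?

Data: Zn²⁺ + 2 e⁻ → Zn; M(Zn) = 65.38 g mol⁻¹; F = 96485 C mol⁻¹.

Q = I·t = 7.880 × 39240 = 309200 C; n(e⁻) = 309200/96485 = 3.205 mol.
Theoretical n(Zn) = n(e⁻)/2 = 1.602 mol, i.e. m_theo = 1.602 × 65.38 = 104.8 g.
Efficiency = m_actual / m_theo = 79.9 / 104.8 = 76.3 %.

76.3 %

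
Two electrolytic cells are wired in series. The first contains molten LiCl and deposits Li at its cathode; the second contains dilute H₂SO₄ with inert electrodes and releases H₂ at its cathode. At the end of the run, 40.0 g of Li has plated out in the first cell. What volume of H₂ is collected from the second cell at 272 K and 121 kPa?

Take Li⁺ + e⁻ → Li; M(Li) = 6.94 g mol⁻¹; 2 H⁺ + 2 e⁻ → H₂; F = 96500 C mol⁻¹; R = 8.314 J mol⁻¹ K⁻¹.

53.9 L

n(Li) = 40.0 / 6.94 = 5.764 mol, so n(e⁻) = 1 × 5.764 = 5.764 mol.
The cells are in series, so the same 5.764 mol of electrons passes through the second cell.
2 H⁺ + 2 e⁻ → H₂ — 2 mol e⁻ per mol H₂, so n(H₂) = 5.764/2 = 2.882 mol.
V = nRT/P = (2.882 × 8.314 × 272) / (121 × 10³) = 0.0539 m³ = 53.9 L.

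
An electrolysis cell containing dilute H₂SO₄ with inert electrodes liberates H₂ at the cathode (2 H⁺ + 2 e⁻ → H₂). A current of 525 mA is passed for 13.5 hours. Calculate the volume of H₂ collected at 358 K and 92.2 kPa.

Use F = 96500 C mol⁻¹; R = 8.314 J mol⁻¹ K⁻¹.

Q = I·t = 0.5250 A × 48600 s = 25520 C.
n(e⁻) = Q/F = 25520 / 96500 = 0.2644 mol.
2 electrons are transferred per H₂ molecule, so n(H₂) = 0.2644 / 2 = 0.1322 mol.
V = nRT/P = (0.1322 × 8.314 × 358) / (92.2 × 10³ Pa) = 0.00427 m³ = 4.27 L.

4.27 L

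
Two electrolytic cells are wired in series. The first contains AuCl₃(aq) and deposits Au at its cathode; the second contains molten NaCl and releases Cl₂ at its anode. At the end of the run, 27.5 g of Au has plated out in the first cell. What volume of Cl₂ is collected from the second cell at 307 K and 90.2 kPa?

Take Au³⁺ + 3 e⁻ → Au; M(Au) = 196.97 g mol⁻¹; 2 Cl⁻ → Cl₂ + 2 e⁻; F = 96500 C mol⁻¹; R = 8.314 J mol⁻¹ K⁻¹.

5.93 L

n(Au) = 27.5 / 196.97 = 0.1396 mol, so n(e⁻) = 3 × 0.1396 = 0.4188 mol.
The cells are in series, so the same 0.4188 mol of electrons passes through the second cell.
2 Cl⁻ → Cl₂ + 2 e⁻ — 2 mol e⁻ per mol Cl₂, so n(Cl₂) = 0.4188/2 = 0.2094 mol.
V = nRT/P = (0.2094 × 8.314 × 307) / (90.2 × 10³) = 0.00593 m³ = 5.93 L.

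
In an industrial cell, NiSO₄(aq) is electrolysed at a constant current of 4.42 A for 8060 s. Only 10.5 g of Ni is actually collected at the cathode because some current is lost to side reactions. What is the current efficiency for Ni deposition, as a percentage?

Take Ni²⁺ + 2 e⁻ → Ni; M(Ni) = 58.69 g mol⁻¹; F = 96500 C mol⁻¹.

96.9 %

Q = I·t = 4.420 × 8060.0 = 35630 C; n(e⁻) = 35630/96500 = 0.3692 mol.
Theoretical n(Ni) = n(e⁻)/2 = 0.1846 mol, i.e. m_theo = 0.1846 × 58.69 = 10.83 g.
Efficiency = m_actual / m_theo = 10.5 / 10.83 = 96.9 %.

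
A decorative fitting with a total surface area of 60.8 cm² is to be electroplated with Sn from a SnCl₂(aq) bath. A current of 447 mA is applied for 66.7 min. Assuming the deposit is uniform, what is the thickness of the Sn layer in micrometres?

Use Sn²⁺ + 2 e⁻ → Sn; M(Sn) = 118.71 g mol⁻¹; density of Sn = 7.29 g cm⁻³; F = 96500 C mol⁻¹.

Q = I·t = 0.4470 × 4002.0 = 1789 C; n(e⁻) = 0.01854 mol.
n(Sn) = n(e⁻)/2 = 0.009269 mol, so m = 0.009269 × 118.71 = 1.100 g.
Volume = m/ρ = 1.100 / 7.29 = 0.1509 cm³.
Thickness = V/A = 0.1509 / 60.8 = 0.00248 cm = 24.8 μm.

24.8 μm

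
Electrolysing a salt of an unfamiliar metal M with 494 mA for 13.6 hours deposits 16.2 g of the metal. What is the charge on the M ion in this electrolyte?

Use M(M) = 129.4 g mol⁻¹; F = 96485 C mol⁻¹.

Q = I·t = 0.4940 A × 48960 s = 24190 C, so n(e⁻) = 24190/96485 = 0.2507 mol.
n(M) deposited = 16.2 / 129.4 = 0.1252 mol.
Electrons per atom = n(e⁻)/n(M) = 0.2507 / 0.1252 = 2.00 ≈ 2, so the ion is M²⁺.

+2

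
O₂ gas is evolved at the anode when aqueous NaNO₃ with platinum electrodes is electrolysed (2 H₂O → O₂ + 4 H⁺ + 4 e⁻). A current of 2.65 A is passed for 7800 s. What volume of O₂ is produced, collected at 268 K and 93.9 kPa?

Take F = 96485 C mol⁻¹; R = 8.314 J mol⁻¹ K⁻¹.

1.27 L

Q = I·t = 2.650 A × 7800.0 s = 20670 C.
n(e⁻) = Q/F = 20670 / 96485 = 0.2142 mol.
4 electrons are transferred per O₂ molecule, so n(O₂) = 0.2142 / 4 = 0.05356 mol.
V = nRT/P = (0.05356 × 8.314 × 268) / (93.9 × 10³ Pa) = 0.00127 m³ = 1.27 L.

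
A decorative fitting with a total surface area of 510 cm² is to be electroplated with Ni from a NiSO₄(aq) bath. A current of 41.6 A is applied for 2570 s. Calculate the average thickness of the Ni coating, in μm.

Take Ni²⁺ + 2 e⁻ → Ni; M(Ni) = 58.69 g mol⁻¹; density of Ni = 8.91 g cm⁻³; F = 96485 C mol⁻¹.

71.6 μm

Q = I·t = 41.60 × 2570.0 = 106900 C; n(e⁻) = 1.108 mol.
n(Ni) = n(e⁻)/2 = 0.5540 mol, so m = 0.5540 × 58.69 = 32.52 g.
Volume = m/ρ = 32.52 / 8.91 = 3.649 cm³.
Thickness = V/A = 3.649 / 510 = 0.00716 cm = 71.6 μm.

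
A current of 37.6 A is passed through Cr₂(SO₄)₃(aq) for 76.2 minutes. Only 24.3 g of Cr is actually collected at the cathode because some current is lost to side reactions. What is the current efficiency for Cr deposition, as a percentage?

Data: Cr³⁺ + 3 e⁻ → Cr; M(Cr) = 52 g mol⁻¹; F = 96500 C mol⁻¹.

Q = I·t = 37.60 × 4572.0 = 171900 C; n(e⁻) = 171900/96500 = 1.781 mol.
Theoretical n(Cr) = n(e⁻)/3 = 0.5938 mol, i.e. m_theo = 0.5938 × 52 = 30.88 g.
Efficiency = m_actual / m_theo = 24.3 / 30.88 = 78.7 %.

78.7 %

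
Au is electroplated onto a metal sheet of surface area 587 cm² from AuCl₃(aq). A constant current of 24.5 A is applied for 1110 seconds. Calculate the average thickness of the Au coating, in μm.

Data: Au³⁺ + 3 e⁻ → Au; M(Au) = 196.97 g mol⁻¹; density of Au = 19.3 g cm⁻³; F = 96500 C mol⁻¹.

Q = I·t = 24.50 × 1110.0 = 27200 C; n(e⁻) = 0.2818 mol.
n(Au) = n(e⁻)/3 = 0.09394 mol, so m = 0.09394 × 196.97 = 18.50 g.
Volume = m/ρ = 18.50 / 19.3 = 0.9587 cm³.
Thickness = V/A = 0.9587 / 587 = 0.00163 cm = 16.3 μm.

16.3 μm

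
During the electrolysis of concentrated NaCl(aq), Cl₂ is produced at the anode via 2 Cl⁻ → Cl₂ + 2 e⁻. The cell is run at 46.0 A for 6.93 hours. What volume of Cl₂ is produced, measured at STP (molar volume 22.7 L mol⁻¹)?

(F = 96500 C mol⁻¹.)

Q = I·t = 46.00 A × 24948 s = 1148000 C.
n(e⁻) = Q/F = 1148000 / 96500 = 11.89 mol.
2 electrons are transferred per Cl₂ molecule, so n(Cl₂) = 11.89 / 2 = 5.946 mol.
V = n × V_m = 5.946 × 22.7 = 135 L.

135 L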